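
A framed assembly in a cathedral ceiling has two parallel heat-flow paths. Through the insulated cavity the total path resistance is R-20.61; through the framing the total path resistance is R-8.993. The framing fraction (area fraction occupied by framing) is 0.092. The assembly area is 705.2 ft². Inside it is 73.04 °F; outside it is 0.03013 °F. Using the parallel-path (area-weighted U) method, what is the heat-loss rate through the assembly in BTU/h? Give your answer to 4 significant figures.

U_eff = 0.908/20.61 + 0.092/8.993 = 0.044056 + 0.01023 = 0.054286
R_eff = 1/U_eff = 18.421 ft²·°F·h/BTU
Q = 705.2 × (73.04 − 0.03013) / 18.421 = 2795 BTU/h

2795 BTU/h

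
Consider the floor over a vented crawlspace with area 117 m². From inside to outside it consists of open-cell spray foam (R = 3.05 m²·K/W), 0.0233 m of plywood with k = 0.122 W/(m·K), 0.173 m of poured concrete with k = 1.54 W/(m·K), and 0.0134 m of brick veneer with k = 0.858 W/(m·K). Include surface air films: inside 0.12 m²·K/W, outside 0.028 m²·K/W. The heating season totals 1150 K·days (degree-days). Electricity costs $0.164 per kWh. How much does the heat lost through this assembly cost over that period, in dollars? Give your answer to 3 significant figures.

151 dollars

0.0233/0.122 = 0.191
0.173/1.54 = 0.1123
0.0134/0.858 = 0.01562
R_total = 0.12 + 3.05 + 0.191 + 0.1123 + 0.01562 + 0.028 = 3.517 m²·K/W
E = A × HDD × 24 / R / 1000 = 117 × 1150 × 24 / 3.517 / 1000 = 918.2 kWh
Cost = 918.2 × 0.164 = $150.6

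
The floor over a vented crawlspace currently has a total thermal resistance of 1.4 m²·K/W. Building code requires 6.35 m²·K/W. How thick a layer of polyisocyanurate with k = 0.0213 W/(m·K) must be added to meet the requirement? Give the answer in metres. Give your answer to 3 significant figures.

0.105 m

ΔR = 6.35 − 1.4 = 4.95 m²·K/W
L = ΔR × k = 4.95 × 0.0213 = 0.1054 m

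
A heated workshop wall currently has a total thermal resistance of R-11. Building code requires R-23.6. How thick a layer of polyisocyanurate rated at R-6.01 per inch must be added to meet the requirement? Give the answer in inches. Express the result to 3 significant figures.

2.10 in

ΔR = 23.6 − 11 = 12.6 ft²·°F·h/BTU
L = ΔR / (R/in) = 12.6/6.01 = 2.097 in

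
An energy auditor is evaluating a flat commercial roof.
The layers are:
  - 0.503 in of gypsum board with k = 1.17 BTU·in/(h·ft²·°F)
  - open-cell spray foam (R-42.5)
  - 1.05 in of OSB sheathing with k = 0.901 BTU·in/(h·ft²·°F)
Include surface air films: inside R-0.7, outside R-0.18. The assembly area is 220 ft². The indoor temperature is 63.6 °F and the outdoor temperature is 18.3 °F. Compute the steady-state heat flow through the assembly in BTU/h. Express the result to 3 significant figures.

0.503/1.17 = 0.4299
1.05/0.901 = 1.165
R_total = 0.7 + 0.4299 + 42.5 + 1.165 + 0.18 = 44.98 ft²·°F·h/BTU
Q = A·ΔT/R = 220 × (63.6 − 18.3) / 44.98 = 221.6 BTU/h

222 BTU/h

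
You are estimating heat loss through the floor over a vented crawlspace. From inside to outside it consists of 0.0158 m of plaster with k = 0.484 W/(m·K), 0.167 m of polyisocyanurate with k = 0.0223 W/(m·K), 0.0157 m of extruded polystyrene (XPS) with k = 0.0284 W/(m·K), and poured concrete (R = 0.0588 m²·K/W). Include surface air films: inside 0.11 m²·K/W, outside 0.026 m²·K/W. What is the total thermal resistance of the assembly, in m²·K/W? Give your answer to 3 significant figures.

0.0158/0.484 = 0.03264
0.167/0.0223 = 7.489
0.0157/0.0284 = 0.5528
R_total = 0.11 + 0.03264 + 7.489 + 0.5528 + 0.0588 + 0.026 = 8.269 m²·K/W

8.27 m²·K/W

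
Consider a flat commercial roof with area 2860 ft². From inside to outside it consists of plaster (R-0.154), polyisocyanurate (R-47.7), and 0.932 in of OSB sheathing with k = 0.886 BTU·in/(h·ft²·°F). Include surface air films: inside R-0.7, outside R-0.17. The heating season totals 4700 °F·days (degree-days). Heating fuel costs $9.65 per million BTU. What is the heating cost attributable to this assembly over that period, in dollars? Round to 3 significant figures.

0.932/0.886 = 1.052
R_total = 0.7 + 0.154 + 47.7 + 1.052 + 0.17 = 49.78 ft²·°F·h/BTU
E = A × HDD × 24 / R = 2860 × 4700 × 24 / 49.78 = 6481000 BTU
Cost = 6481000/10⁶ × 9.65 = $62.54

62.5 dollars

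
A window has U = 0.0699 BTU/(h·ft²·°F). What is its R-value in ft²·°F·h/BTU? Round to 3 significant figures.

R = 1/U = 1/0.0699 = 14.31

14.3 ft²·°F·h/BTU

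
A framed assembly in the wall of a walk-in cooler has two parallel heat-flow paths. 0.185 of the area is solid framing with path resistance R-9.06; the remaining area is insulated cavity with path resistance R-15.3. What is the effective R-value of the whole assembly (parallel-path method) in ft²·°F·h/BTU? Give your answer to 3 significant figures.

U_eff = 0.815/15.3 + 0.185/9.06 = 0.05327 + 0.02042 = 0.07369
R_eff = 1/U_eff = 13.57 ft²·°F·h/BTU

13.6 ft²·°F·h/BTU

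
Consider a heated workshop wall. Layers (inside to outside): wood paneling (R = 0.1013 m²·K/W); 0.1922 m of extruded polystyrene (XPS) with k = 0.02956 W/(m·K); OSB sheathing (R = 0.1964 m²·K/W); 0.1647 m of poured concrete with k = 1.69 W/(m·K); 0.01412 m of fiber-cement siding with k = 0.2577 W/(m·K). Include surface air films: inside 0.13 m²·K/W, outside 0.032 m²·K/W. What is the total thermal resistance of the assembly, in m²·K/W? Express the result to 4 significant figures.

0.1922/0.02956 = 6.502
0.1647/1.69 = 0.097456
0.01412/0.2577 = 0.054792
R_total = 0.13 + 0.1013 + 6.502 + 0.1964 + 0.097456 + 0.054792 + 0.032 = 7.114 m²·K/W

7.114 m²·K/W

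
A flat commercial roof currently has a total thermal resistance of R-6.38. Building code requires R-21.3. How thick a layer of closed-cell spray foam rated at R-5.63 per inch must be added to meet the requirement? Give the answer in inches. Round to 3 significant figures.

ΔR = 21.3 − 6.38 = 14.92 ft²·°F·h/BTU
L = ΔR / (R/in) = 14.92/5.63 = 2.65 in

2.65 in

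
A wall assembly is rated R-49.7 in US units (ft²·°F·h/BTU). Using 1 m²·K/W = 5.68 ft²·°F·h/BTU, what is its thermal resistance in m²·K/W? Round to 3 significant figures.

8.75 m²·K/W

R_SI = 49.7/5.68 = 8.75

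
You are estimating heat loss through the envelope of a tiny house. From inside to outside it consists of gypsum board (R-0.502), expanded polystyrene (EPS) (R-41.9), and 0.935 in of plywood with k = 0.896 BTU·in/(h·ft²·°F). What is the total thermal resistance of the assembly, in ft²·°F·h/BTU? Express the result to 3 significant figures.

0.935/0.896 = 1.044
R_total = 0.502 + 41.9 + 1.044 = 43.45 ft²·°F·h/BTU

43.4 ft²·°F·h/BTU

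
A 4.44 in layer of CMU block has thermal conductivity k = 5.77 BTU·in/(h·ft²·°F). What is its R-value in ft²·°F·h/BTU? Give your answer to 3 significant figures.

R = L/k = 4.44/5.77 = 0.7695 ft²·°F·h/BTU

0.769 ft²·°F·h/BTU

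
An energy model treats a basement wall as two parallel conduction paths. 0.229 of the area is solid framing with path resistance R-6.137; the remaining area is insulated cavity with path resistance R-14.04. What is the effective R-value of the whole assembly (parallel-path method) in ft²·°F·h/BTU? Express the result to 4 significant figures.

10.84 ft²·°F·h/BTU

U_eff = 0.771/14.04 + 0.229/6.137 = 0.054915 + 0.037315 = 0.092229
R_eff = 1/U_eff = 10.843 ft²·°F·h/BTU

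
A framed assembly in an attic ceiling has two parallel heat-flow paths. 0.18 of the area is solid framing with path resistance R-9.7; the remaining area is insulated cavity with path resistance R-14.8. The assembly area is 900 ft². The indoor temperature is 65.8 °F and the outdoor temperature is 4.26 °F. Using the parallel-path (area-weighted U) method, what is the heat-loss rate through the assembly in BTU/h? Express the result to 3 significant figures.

4100 BTU/h

U_eff = 0.82/14.8 + 0.18/9.7 = 0.05541 + 0.01856 = 0.07396
R_eff = 1/U_eff = 13.52 ft²·°F·h/BTU
Q = 900 × (65.8 − 4.26) / 13.52 = 4096 BTU/h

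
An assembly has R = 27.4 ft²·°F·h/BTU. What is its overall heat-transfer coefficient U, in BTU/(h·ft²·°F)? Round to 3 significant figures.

0.0365 BTU/(h·ft²·°F)

U = 1/R = 1/27.4 = 0.0365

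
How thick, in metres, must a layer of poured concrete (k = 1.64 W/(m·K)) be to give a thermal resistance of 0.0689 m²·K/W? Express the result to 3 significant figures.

0.113 m

L = R·k = 0.0689 × 1.64 = 0.113 m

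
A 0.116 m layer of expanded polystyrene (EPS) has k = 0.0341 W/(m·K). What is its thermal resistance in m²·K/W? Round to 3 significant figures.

3.40 m²·K/W

R = L/k = 0.116/0.0341 = 3.402 m²·K/W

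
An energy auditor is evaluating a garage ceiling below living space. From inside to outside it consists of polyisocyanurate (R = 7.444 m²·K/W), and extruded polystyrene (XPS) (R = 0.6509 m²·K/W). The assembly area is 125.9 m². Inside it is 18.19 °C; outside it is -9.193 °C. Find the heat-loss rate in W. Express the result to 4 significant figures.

R_total = 7.444 + 0.6509 = 8.0949 m²·K/W
Q = A·ΔT/R = 125.9 × (18.19 − (-9.193)) / 8.0949 = 425.89 W

425.9 W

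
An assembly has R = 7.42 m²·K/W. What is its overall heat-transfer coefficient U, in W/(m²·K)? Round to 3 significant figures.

0.135 W/(m²·K)

U = 1/R = 1/7.42 = 0.1348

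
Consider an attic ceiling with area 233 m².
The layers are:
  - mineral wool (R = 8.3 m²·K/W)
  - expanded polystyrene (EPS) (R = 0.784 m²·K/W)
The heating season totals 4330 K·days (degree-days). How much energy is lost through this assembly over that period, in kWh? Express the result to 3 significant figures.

R_total = 8.3 + 0.784 = 9.084 m²·K/W
E = A × HDD × 24 / R / 1000 = 233 × 4330 × 24 / 9.084 / 1000 = 2665 kWh

2670 kWh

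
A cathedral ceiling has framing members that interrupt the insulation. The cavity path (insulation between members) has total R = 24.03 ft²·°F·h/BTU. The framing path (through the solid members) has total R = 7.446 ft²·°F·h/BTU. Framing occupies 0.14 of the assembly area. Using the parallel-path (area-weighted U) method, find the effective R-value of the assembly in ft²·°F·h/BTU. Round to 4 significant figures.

18.32 ft²·°F·h/BTU

U_eff = 0.86/24.03 + 0.14/7.446 = 0.035789 + 0.018802 = 0.054591
R_eff = 1/U_eff = 18.318 ft²·°F·h/BTU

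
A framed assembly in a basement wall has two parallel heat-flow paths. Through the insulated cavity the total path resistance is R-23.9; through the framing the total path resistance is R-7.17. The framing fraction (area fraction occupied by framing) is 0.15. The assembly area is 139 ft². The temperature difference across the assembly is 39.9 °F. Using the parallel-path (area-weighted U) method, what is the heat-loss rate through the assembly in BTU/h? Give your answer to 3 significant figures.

U_eff = 0.85/23.9 + 0.15/7.17 = 0.03556 + 0.02092 = 0.05649
R_eff = 1/U_eff = 17.7 ft²·°F·h/BTU
Q = 139 × 39.9 / 17.7 = 313.3 BTU/h

313 BTU/h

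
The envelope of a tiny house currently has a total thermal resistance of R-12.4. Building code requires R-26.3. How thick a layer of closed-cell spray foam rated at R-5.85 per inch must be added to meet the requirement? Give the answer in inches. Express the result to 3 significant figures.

2.38 in

ΔR = 26.3 − 12.4 = 13.9 ft²·°F·h/BTU
L = ΔR / (R/in) = 13.9/5.85 = 2.376 in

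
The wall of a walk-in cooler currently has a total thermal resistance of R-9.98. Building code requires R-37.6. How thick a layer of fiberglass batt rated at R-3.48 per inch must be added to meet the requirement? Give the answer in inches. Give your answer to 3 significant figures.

ΔR = 37.6 − 9.98 = 27.62 ft²·°F·h/BTU
L = ΔR / (R/in) = 27.62/3.48 = 7.937 in

7.94 in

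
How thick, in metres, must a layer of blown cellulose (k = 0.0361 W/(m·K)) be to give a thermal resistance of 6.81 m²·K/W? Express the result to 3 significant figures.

L = R·k = 6.81 × 0.0361 = 0.2458 m

0.246 m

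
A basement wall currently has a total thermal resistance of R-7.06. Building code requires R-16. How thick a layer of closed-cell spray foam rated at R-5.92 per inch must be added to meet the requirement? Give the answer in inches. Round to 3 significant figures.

1.51 in

ΔR = 16 − 7.06 = 8.94 ft²·°F·h/BTU
L = ΔR / (R/in) = 8.94/5.92 = 1.51 in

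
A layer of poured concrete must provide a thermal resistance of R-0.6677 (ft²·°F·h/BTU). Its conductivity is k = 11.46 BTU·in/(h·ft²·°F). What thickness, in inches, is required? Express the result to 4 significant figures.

L = R × k = 0.6677 × 11.46 = 7.6518 in

7.652 in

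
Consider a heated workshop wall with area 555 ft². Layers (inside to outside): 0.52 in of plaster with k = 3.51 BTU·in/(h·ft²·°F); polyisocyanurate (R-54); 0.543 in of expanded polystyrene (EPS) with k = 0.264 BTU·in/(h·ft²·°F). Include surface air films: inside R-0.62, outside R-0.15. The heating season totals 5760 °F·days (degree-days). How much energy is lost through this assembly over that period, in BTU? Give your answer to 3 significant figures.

0.52/3.51 = 0.1481
0.543/0.264 = 2.057
R_total = 0.62 + 0.1481 + 54 + 2.057 + 0.15 = 56.97 ft²·°F·h/BTU
E = A × HDD × 24 / R = 555 × 5760 × 24 / 56.97 = 1347000 BTU

1350000 BTU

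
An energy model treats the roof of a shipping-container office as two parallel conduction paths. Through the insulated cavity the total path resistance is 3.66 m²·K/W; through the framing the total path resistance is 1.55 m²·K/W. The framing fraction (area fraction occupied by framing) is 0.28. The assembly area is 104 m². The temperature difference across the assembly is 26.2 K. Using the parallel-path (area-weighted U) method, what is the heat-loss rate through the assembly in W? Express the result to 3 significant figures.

U_eff = 0.72/3.66 + 0.28/1.55 = 0.1967 + 0.1806 = 0.3774
R_eff = 1/U_eff = 2.65 m²·K/W
Q = 104 × 26.2 / 2.65 = 1028 W

1030 W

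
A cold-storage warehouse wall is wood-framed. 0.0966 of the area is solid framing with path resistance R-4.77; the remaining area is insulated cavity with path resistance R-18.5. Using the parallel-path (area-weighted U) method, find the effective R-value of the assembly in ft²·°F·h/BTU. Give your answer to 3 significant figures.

14.5 ft²·°F·h/BTU

U_eff = 0.9034/18.5 + 0.0966/4.77 = 0.04883 + 0.02025 = 0.06908
R_eff = 1/U_eff = 14.48 ft²·°F·h/BTU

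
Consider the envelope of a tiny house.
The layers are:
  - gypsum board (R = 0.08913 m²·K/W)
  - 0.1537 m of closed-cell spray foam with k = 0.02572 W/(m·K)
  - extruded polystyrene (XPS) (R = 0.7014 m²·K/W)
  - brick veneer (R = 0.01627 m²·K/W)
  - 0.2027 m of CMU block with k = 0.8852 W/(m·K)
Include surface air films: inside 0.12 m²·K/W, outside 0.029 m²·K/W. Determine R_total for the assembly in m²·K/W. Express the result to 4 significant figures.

7.161 m²·K/W

0.1537/0.02572 = 5.9759
0.2027/0.8852 = 0.22899
R_total = 0.12 + 0.08913 + 5.9759 + 0.7014 + 0.01627 + 0.22899 + 0.029 = 7.1607 m²·K/W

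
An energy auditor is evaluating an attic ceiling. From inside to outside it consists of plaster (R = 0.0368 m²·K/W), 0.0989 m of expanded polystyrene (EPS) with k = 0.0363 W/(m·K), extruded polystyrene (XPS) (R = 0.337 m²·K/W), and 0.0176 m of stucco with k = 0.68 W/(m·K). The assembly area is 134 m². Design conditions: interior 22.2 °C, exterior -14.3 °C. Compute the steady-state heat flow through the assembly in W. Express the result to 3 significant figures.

0.0989/0.0363 = 2.725
0.0176/0.68 = 0.02588
R_total = 0.0368 + 2.725 + 0.337 + 0.02588 = 3.124 m²·K/W
Q = A·ΔT/R = 134 × (22.2 − (-14.3)) / 3.124 = 1566 W

1570 W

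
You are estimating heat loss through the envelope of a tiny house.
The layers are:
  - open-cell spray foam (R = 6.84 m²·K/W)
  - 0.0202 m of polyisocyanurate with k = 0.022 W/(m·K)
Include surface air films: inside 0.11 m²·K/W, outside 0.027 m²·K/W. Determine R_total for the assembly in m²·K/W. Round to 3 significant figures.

0.0202/0.022 = 0.9182
R_total = 0.11 + 6.84 + 0.9182 + 0.027 = 7.895 m²·K/W

7.90 m²·K/W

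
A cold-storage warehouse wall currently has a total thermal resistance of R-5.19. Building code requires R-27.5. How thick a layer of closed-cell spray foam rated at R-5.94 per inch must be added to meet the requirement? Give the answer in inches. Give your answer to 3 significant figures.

3.76 in

ΔR = 27.5 − 5.19 = 22.31 ft²·°F·h/BTU
L = ΔR / (R/in) = 22.31/5.94 = 3.756 in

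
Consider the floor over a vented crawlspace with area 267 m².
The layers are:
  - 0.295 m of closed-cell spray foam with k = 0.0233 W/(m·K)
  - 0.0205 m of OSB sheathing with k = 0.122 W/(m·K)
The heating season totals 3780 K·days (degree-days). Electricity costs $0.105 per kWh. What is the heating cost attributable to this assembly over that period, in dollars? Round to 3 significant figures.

0.295/0.0233 = 12.66
0.0205/0.122 = 0.168
R_total = 12.66 + 0.168 = 12.83 m²·K/W
E = A × HDD × 24 / R / 1000 = 267 × 3780 × 24 / 12.83 / 1000 = 1888 kWh
Cost = 1888 × 0.105 = $198.2

198 dollars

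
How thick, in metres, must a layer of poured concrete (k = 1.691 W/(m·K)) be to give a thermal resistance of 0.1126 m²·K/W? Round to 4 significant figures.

0.1904 m

L = R·k = 0.1126 × 1.691 = 0.19041 m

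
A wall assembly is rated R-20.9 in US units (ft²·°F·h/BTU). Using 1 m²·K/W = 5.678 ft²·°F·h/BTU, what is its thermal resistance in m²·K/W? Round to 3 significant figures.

3.68 m²·K/W

R_SI = 20.9/5.678 = 3.681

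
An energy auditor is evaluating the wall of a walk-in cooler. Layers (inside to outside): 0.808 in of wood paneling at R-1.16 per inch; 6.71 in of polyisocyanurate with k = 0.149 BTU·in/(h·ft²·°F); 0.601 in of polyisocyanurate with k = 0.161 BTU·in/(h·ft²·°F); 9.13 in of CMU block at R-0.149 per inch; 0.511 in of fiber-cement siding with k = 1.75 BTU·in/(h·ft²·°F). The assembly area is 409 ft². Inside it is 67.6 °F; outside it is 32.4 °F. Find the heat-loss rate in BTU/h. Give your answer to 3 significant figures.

0.808 × 1.16 = 0.9373
6.71/0.149 = 45.03
0.601/0.161 = 3.733
9.13 × 0.149 = 1.36
0.511/1.75 = 0.292
R_total = 0.9373 + 45.03 + 3.733 + 1.36 + 0.292 = 51.36 ft²·°F·h/BTU
Q = A·ΔT/R = 409 × (67.6 − 32.4) / 51.36 = 280.3 BTU/h

280 BTU/h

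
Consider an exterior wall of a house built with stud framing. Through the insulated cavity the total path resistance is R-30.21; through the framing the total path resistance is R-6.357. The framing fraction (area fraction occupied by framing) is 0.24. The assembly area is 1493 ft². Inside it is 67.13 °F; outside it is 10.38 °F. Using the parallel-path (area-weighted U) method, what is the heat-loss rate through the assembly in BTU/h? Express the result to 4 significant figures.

5330 BTU/h

U_eff = 0.76/30.21 + 0.24/6.357 = 0.025157 + 0.037754 = 0.062911
R_eff = 1/U_eff = 15.895 ft²·°F·h/BTU
Q = 1493 × (67.13 − 10.38) / 15.895 = 5330.3 BTU/h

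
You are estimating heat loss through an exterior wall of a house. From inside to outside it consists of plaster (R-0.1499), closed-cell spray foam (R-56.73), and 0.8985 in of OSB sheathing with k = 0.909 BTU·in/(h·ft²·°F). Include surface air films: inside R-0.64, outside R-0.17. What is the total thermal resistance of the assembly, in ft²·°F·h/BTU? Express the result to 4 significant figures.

58.68 ft²·°F·h/BTU

0.8985/0.909 = 0.98845
R_total = 0.64 + 0.1499 + 56.73 + 0.98845 + 0.17 = 58.678 ft²·°F·h/BTU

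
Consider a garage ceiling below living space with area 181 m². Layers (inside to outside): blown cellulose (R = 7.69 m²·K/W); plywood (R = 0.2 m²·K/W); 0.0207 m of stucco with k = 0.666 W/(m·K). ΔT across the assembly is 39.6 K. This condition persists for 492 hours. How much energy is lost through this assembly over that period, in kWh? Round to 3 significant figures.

0.0207/0.666 = 0.03108
R_total = 7.69 + 0.2 + 0.03108 = 7.921 m²·K/W
Q = 181 × 39.6 / 7.921 = 904.9 W
E = 904.9 W × 492 h / 1000 = 445.2 kWh

445 kWh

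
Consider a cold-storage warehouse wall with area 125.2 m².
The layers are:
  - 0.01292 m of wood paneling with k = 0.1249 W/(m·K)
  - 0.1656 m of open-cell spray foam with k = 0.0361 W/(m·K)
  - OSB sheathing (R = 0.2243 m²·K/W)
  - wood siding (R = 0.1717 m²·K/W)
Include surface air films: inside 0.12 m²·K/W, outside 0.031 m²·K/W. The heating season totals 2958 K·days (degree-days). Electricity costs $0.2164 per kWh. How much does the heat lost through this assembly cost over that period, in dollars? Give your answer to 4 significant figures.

367.2 dollars

0.01292/0.1249 = 0.10344
0.1656/0.0361 = 4.5873
R_total = 0.12 + 0.10344 + 4.5873 + 0.2243 + 0.1717 + 0.031 = 5.2377 m²·K/W
E = A × HDD × 24 / R / 1000 = 125.2 × 2958 × 24 / 5.2377 / 1000 = 1697 kWh
Cost = 1697 × 0.2164 = $367.22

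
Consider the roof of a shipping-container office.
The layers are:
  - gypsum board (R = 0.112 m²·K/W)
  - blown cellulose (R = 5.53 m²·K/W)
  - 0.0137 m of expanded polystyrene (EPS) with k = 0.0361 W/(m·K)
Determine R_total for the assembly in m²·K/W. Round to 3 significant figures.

0.0137/0.0361 = 0.3795
R_total = 0.112 + 5.53 + 0.3795 = 6.022 m²·K/W

6.02 m²·K/W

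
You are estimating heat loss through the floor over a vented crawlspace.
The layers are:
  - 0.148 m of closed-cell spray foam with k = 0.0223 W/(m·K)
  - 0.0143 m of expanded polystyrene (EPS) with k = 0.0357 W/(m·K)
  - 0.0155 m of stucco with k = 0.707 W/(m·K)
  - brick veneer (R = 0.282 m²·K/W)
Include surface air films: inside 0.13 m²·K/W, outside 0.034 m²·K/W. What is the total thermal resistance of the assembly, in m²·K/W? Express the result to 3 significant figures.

0.148/0.0223 = 6.637
0.0143/0.0357 = 0.4006
0.0155/0.707 = 0.02192
R_total = 0.13 + 6.637 + 0.4006 + 0.02192 + 0.282 + 0.034 = 7.505 m²·K/W

7.51 m²·K/W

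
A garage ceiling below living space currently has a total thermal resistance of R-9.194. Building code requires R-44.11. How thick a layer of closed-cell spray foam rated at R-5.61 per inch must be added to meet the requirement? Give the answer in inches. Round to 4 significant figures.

ΔR = 44.11 − 9.194 = 34.916 ft²·°F·h/BTU
L = ΔR / (R/in) = 34.916/5.61 = 6.2239 in

6.224 in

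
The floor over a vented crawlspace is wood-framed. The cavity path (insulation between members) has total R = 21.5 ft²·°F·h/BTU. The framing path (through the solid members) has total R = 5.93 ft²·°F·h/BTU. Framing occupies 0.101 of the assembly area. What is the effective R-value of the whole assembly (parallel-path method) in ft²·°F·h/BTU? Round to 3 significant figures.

17.0 ft²·°F·h/BTU

U_eff = 0.899/21.5 + 0.101/5.93 = 0.04181 + 0.01703 = 0.05885
R_eff = 1/U_eff = 16.99 ft²·°F·h/BTU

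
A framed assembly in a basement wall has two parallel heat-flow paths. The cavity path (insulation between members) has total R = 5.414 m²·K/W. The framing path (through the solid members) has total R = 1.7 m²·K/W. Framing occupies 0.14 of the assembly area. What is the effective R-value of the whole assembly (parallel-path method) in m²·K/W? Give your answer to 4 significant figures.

4.146 m²·K/W

U_eff = 0.86/5.414 + 0.14/1.7 = 0.15885 + 0.082353 = 0.2412
R_eff = 1/U_eff = 4.1459 m²·K/W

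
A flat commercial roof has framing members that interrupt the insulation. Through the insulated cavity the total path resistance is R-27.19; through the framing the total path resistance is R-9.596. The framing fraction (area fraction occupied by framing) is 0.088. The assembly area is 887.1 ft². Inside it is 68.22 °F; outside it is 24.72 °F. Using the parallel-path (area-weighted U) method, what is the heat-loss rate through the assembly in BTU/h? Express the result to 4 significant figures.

U_eff = 0.912/27.19 + 0.088/9.596 = 0.033542 + 0.0091705 = 0.042712
R_eff = 1/U_eff = 23.412 ft²·°F·h/BTU
Q = 887.1 × (68.22 − 24.72) / 23.412 = 1648.2 BTU/h

1648 BTU/h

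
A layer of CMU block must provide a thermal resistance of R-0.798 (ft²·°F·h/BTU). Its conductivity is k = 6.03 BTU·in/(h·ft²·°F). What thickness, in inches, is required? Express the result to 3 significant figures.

L = R × k = 0.798 × 6.03 = 4.812 in

4.81 in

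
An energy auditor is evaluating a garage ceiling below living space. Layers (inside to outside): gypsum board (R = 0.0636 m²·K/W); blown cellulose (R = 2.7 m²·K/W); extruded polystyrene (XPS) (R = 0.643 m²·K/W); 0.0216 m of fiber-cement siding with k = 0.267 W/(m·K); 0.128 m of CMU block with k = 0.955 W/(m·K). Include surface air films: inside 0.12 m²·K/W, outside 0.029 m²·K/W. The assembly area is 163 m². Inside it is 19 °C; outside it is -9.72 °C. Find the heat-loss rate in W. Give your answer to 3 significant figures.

0.0216/0.267 = 0.0809
0.128/0.955 = 0.134
R_total = 0.12 + 0.0636 + 2.7 + 0.643 + 0.0809 + 0.134 + 0.029 = 3.771 m²·K/W
Q = A·ΔT/R = 163 × (19 − (-9.72)) / 3.771 = 1242 W

1240 W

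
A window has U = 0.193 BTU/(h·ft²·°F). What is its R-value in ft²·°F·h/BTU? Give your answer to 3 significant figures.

R = 1/U = 1/0.193 = 5.181

5.18 ft²·°F·h/BTU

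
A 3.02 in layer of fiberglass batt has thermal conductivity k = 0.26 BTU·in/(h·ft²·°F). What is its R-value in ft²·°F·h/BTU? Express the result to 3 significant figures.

R = L/k = 3.02/0.26 = 11.62 ft²·°F·h/BTU

11.6 ft²·°F·h/BTU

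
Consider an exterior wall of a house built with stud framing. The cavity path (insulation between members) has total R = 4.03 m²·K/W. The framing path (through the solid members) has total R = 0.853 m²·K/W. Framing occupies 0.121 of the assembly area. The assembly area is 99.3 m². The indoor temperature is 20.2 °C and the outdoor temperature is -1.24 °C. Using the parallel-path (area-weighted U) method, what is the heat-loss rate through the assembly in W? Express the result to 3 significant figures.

U_eff = 0.879/4.03 + 0.121/0.853 = 0.2181 + 0.1419 = 0.36
R_eff = 1/U_eff = 2.778 m²·K/W
Q = 99.3 × (20.2 − (-1.24)) / 2.778 = 766.4 W

766 W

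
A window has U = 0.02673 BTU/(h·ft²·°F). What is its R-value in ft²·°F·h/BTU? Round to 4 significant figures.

R = 1/U = 1/0.02673 = 37.411

37.41 ft²·°F·h/BTU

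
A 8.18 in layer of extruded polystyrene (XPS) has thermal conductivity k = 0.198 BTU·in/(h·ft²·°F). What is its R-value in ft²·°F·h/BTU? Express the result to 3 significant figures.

41.3 ft²·°F·h/BTU

R = L/k = 8.18/0.198 = 41.31 ft²·°F·h/BTU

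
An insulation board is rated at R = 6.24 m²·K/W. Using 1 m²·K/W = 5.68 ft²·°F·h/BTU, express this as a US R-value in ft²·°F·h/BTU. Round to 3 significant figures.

35.4 ft²·°F·h/BTU

R_US = 6.24 × 5.68 = 35.44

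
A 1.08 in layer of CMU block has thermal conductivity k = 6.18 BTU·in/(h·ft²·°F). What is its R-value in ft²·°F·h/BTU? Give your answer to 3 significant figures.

0.175 ft²·°F·h/BTU

R = L/k = 1.08/6.18 = 0.1748 ft²·°F·h/BTU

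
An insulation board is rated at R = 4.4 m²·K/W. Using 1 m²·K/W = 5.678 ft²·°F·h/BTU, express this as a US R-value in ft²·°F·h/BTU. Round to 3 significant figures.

R_US = 4.4 × 5.678 = 24.98

25.0 ft²·°F·h/BTU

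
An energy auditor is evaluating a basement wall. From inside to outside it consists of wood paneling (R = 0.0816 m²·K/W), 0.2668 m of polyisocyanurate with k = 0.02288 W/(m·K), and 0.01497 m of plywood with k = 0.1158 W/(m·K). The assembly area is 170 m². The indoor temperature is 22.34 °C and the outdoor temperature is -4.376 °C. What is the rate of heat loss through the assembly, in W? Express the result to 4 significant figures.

0.2668/0.02288 = 11.661
0.01497/0.1158 = 0.12927
R_total = 0.0816 + 11.661 + 0.12927 = 11.872 m²·K/W
Q = A·ΔT/R = 170 × (22.34 − (-4.376)) / 11.872 = 382.57 W

382.6 W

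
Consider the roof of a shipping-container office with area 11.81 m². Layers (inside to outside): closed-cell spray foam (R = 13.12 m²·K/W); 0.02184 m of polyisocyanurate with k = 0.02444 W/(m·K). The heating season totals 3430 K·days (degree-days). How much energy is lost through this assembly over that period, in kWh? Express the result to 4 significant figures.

69.38 kWh

0.02184/0.02444 = 0.89362
R_total = 13.12 + 0.89362 = 14.014 m²·K/W
E = A × HDD × 24 / R / 1000 = 11.81 × 3430 × 24 / 14.014 / 1000 = 69.375 kWh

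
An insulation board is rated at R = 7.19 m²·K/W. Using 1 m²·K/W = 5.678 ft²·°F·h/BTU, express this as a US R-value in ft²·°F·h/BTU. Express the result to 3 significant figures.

40.8 ft²·°F·h/BTU

R_US = 7.19 × 5.678 = 40.82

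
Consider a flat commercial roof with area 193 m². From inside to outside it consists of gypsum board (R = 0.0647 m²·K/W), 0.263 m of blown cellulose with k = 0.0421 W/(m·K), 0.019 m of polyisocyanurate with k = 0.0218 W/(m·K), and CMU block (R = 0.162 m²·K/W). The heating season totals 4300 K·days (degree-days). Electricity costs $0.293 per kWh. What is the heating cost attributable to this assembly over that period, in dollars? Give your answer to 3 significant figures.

795 dollars

0.263/0.0421 = 6.247
0.019/0.0218 = 0.8716
R_total = 0.0647 + 6.247 + 0.8716 + 0.162 = 7.345 m²·K/W
E = A × HDD × 24 / R / 1000 = 193 × 4300 × 24 / 7.345 / 1000 = 2712 kWh
Cost = 2712 × 0.293 = $794.5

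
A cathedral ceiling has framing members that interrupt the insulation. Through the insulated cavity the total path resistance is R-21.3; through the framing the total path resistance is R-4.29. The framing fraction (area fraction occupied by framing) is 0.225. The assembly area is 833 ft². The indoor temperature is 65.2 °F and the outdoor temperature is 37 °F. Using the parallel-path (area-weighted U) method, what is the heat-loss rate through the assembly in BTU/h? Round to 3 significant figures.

U_eff = 0.775/21.3 + 0.225/4.29 = 0.03638 + 0.05245 = 0.08883
R_eff = 1/U_eff = 11.26 ft²·°F·h/BTU
Q = 833 × (65.2 − 37) / 11.26 = 2087 BTU/h

2090 BTU/h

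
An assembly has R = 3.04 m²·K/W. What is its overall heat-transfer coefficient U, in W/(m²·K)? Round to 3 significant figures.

0.329 W/(m²·K)

U = 1/R = 1/3.04 = 0.3289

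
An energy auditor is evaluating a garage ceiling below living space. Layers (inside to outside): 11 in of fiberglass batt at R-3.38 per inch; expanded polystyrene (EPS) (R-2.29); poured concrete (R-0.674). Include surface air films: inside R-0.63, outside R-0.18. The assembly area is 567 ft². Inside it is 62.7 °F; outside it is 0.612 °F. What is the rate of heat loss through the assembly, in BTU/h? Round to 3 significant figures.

11 × 3.38 = 37.18
R_total = 0.63 + 37.18 + 2.29 + 0.674 + 0.18 = 40.95 ft²·°F·h/BTU
Q = A·ΔT/R = 567 × (62.7 − 0.612) / 40.95 = 859.6 BTU/h

860 BTU/h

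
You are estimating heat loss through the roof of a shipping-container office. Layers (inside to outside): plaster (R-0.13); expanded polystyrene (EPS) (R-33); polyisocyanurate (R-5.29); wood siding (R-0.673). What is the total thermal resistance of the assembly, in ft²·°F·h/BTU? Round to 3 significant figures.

R_total = 0.13 + 33 + 5.29 + 0.673 = 39.09 ft²·°F·h/BTU

39.1 ft²·°F·h/BTU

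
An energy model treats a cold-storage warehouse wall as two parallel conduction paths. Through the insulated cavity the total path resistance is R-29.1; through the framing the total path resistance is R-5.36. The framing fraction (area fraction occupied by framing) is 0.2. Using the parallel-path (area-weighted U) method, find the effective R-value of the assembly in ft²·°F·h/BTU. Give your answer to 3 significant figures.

U_eff = 0.8/29.1 + 0.2/5.36 = 0.02749 + 0.03731 = 0.0648
R_eff = 1/U_eff = 15.43 ft²·°F·h/BTU

15.4 ft²·°F·h/BTU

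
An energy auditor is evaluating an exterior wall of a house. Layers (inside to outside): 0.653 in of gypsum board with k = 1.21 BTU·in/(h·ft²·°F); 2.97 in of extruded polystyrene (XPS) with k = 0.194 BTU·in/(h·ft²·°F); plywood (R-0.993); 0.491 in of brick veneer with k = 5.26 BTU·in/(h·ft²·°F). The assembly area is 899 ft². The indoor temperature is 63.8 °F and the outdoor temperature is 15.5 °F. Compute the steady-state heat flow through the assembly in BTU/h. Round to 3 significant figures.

0.653/1.21 = 0.5397
2.97/0.194 = 15.31
0.491/5.26 = 0.09335
R_total = 0.5397 + 15.31 + 0.993 + 0.09335 = 16.94 ft²·°F·h/BTU
Q = A·ΔT/R = 899 × (63.8 − 15.5) / 16.94 = 2564 BTU/h

2560 BTU/h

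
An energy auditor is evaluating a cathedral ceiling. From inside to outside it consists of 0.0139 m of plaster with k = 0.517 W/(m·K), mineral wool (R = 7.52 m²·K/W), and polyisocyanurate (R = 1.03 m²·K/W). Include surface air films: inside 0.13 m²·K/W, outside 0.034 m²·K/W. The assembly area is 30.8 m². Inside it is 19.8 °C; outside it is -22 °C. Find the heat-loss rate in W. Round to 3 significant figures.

0.0139/0.517 = 0.02689
R_total = 0.13 + 0.02689 + 7.52 + 1.03 + 0.034 = 8.741 m²·K/W
Q = A·ΔT/R = 30.8 × (19.8 − (-22)) / 8.741 = 147.3 W

147 W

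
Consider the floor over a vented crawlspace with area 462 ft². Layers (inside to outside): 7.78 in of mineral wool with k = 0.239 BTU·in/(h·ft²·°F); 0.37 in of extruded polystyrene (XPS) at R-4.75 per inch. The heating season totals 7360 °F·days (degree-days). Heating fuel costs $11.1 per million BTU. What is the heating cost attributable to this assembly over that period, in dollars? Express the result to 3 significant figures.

7.78/0.239 = 32.55
0.37 × 4.75 = 1.758
R_total = 32.55 + 1.758 = 34.31 ft²·°F·h/BTU
E = A × HDD × 24 / R = 462 × 7360 × 24 / 34.31 = 2379000 BTU
Cost = 2379000/10⁶ × 11.1 = $26.4

26.4 dollars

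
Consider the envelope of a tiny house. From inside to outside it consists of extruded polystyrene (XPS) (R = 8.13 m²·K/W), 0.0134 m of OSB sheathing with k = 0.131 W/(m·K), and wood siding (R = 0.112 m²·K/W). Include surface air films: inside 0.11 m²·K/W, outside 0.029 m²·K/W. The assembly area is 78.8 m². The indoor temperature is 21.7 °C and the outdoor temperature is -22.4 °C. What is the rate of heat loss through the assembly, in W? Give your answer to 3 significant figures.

410 W

0.0134/0.131 = 0.1023
R_total = 0.11 + 8.13 + 0.1023 + 0.112 + 0.029 = 8.483 m²·K/W
Q = A·ΔT/R = 78.8 × (21.7 − (-22.4)) / 8.483 = 409.6 W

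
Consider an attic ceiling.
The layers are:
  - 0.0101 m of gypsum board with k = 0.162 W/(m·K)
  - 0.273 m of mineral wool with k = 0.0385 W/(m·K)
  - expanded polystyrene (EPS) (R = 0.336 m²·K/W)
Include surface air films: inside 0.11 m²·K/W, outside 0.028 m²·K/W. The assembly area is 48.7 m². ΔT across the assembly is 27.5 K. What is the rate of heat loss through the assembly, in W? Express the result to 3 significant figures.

176 W

0.0101/0.162 = 0.06235
0.273/0.0385 = 7.091
R_total = 0.11 + 0.06235 + 7.091 + 0.336 + 0.028 = 7.627 m²·K/W
Q = A·ΔT/R = 48.7 × 27.5 / 7.627 = 175.6 W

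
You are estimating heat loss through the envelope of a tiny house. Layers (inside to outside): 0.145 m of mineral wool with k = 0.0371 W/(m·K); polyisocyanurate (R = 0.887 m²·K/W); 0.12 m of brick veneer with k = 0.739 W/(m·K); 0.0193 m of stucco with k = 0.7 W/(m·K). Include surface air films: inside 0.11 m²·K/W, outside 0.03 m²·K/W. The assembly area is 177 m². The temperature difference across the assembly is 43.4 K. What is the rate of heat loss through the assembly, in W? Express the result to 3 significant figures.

1500 W

0.145/0.0371 = 3.908
0.12/0.739 = 0.1624
0.0193/0.7 = 0.02757
R_total = 0.11 + 3.908 + 0.887 + 0.1624 + 0.02757 + 0.03 = 5.125 m²·K/W
Q = A·ΔT/R = 177 × 43.4 / 5.125 = 1499 W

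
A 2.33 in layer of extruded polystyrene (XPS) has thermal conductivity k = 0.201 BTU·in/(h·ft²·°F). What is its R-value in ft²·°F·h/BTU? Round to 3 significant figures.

11.6 ft²·°F·h/BTU

R = L/k = 2.33/0.201 = 11.59 ft²·°F·h/BTU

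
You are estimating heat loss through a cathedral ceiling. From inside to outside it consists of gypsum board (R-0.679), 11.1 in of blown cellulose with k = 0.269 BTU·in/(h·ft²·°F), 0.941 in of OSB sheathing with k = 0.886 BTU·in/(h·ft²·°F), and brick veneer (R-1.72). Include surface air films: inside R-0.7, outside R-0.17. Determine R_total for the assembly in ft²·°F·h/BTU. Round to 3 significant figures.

45.6 ft²·°F·h/BTU

11.1/0.269 = 41.26
0.941/0.886 = 1.062
R_total = 0.7 + 0.679 + 41.26 + 1.062 + 1.72 + 0.17 = 45.6 ft²·°F·h/BTU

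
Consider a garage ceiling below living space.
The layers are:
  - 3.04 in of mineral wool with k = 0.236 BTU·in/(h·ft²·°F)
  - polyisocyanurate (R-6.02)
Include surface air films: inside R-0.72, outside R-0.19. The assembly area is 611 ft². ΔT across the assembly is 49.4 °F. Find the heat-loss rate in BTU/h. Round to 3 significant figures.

1520 BTU/h

3.04/0.236 = 12.88
R_total = 0.72 + 12.88 + 6.02 + 0.19 = 19.81 ft²·°F·h/BTU
Q = A·ΔT/R = 611 × 49.4 / 19.81 = 1524 BTU/h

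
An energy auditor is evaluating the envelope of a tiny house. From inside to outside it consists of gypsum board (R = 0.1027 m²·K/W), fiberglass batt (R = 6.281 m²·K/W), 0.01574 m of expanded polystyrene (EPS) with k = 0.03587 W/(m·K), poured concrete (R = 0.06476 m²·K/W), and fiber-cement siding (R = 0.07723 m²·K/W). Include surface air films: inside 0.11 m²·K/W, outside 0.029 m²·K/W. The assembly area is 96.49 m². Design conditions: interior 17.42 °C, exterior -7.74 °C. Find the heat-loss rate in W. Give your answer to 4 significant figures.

0.01574/0.03587 = 0.43881
R_total = 0.11 + 0.1027 + 6.281 + 0.43881 + 0.06476 + 0.07723 + 0.029 = 7.1035 m²·K/W
Q = A·ΔT/R = 96.49 × (17.42 − (-7.74)) / 7.1035 = 341.76 W

341.8 W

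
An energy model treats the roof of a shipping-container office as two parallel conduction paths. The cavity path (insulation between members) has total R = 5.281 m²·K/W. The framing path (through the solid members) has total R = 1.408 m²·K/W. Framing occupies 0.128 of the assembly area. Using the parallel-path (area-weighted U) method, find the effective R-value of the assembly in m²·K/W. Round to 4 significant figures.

U_eff = 0.872/5.281 + 0.128/1.408 = 0.16512 + 0.090909 = 0.25603
R_eff = 1/U_eff = 3.9058 m²·K/W

3.906 m²·K/W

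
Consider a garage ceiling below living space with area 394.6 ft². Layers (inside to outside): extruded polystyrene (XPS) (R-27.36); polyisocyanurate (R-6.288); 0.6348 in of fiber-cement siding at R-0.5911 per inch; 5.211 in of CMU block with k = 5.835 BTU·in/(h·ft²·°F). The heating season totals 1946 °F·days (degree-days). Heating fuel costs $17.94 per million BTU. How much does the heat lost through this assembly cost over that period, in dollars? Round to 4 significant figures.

0.6348 × 0.5911 = 0.37523
5.211/5.835 = 0.89306
R_total = 27.36 + 6.288 + 0.37523 + 0.89306 = 34.916 ft²·°F·h/BTU
E = A × HDD × 24 / R = 394.6 × 1946 × 24 / 34.916 = 527820 BTU
Cost = 527820/10⁶ × 17.94 = $9.469

9.469 dollars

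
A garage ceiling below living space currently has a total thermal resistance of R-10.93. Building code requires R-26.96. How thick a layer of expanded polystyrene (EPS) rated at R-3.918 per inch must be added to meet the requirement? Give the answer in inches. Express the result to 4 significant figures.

4.091 in

ΔR = 26.96 − 10.93 = 16.03 ft²·°F·h/BTU
L = ΔR / (R/in) = 16.03/3.918 = 4.0914 in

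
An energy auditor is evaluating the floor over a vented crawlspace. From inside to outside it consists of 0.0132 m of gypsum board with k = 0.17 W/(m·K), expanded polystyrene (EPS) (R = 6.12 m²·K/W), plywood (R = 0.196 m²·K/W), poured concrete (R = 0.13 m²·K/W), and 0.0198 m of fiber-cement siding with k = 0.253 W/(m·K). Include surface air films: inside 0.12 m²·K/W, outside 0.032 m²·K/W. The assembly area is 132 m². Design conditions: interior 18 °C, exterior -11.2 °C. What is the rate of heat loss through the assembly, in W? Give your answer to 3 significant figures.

571 W

0.0132/0.17 = 0.07765
0.0198/0.253 = 0.07826
R_total = 0.12 + 0.07765 + 6.12 + 0.196 + 0.13 + 0.07826 + 0.032 = 6.754 m²·K/W
Q = A·ΔT/R = 132 × (18 − (-11.2)) / 6.754 = 570.7 W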